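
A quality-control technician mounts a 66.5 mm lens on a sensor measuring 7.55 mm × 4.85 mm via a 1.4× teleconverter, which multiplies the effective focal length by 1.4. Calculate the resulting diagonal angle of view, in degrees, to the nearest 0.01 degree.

Effective focal length f = 66.5 × 1.4 = 93.1 mm.
Sensor diagonal = √(7.55² + 4.85²) = √80.5250 ≈ 8.9736 mm.
α = 2·arctan(8.974 / (2 × 93.1)) = 2·arctan(0.04819) ≈ 5.5183°.

5.52°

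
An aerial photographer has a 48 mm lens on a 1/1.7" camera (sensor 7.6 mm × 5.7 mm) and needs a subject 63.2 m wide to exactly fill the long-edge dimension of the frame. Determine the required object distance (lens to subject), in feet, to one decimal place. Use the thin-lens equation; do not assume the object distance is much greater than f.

1309.7 ft

W: 63.2 m = 63200 mm.
Magnification m = w/W = dᵢ/dₒ; combined with 1/f = 1/dₒ + 1/dᵢ this gives dₒ = f·(1 + W/w).
dₒ = 48 mm × (1 + 63200/7.6) = 48 × 8316.7895 ≈ 399205.895 mm = 399205.895/304.8 ft = 1309.73 ft.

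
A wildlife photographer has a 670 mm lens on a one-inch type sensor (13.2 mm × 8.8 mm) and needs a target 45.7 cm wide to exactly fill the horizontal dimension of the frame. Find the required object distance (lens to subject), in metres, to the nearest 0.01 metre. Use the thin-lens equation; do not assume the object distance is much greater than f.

W: 45.7 cm = 457 mm.
Magnification m = w/W = dᵢ/dₒ; combined with 1/f = 1/dₒ + 1/dᵢ this gives dₒ = f·(1 + W/w).
dₒ = 670 mm × (1 + 457/13.2) = 670 × 35.6212 ≈ 23866.212 mm = 23.8662 m.

23.87 m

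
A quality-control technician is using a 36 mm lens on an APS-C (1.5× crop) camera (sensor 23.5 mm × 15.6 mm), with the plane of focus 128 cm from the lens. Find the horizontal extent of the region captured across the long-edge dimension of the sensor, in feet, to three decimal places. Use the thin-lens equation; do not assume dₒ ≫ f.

dₒ: 128 cm = 1280 mm.
Similar triangles through the lens centre give W/dₒ = w/dᵢ; with 1/f = 1/dₒ + 1/dᵢ this gives W = w·(dₒ − f)/f.
W = 23.5 mm × (1280 − 36) / 36 = 23.5 × 34.5556 ≈ 812.056 mm = 812.056/304.8 ft = 2.66422 ft.

2.664 ft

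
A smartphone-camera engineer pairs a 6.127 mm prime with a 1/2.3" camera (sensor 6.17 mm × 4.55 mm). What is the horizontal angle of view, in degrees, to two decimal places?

Angle of view α = 2·arctan(w/2f) with w = 6.17 mm and f = 6.127 mm.
w/2f = 0.50351; arctan(0.50351) ≈ 26.7257°, so α ≈ 53.4513°.

53.45°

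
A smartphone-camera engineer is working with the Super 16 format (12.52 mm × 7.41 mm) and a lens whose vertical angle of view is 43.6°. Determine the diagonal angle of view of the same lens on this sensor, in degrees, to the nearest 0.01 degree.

From the vertical AOV: f = 7.41 / (2·tan(21.8°)) = 7.41 / 0.79994 ≈ 9.2632 mm.
Sensor diagonal = √(12.52² + 7.41²) = √211.6585 ≈ 14.5485 mm.
Diagonal AOV = 2·arctan(14.5485 / (2 × 9.2632)) = 2·arctan(0.78529) ≈ 76.2842°.

76.28°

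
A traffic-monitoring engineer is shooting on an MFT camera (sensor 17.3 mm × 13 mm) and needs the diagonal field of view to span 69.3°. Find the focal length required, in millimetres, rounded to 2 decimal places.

Sensor diagonal = √(17.3² + 13²) = √468.2900 ≈ 21.6400 mm.
From α = 2·arctan(d/2f) we get f = d / (2·tan(α/2)).
With d = 21.6400 mm and α/2 = 34.65°, tan(α/2) ≈ 0.69114, so f ≈ 21.6400 / 1.38229 ≈ 15.6552 mm.

15.66 mm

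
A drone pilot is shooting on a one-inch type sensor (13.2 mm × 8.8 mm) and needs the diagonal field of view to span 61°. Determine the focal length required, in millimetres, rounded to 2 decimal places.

13.47 mm

Sensor diagonal = √(13.2² + 8.8²) = √251.6800 ≈ 15.8644 mm.
From α = 2·arctan(d/2f) we get f = d / (2·tan(α/2)).
With d = 15.8644 mm and α/2 = 30.5°, tan(α/2) ≈ 0.58905, so f ≈ 15.8644 / 1.17809 ≈ 13.4662 mm.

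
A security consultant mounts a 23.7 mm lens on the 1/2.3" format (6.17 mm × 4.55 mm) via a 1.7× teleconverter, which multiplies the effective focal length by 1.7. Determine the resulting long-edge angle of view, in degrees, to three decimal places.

Effective focal length f = 23.7 × 1.7 = 40.29 mm.
α = 2·arctan(6.17 / (2 × 40.29)) = 2·arctan(0.07657) ≈ 8.7572°.

8.757°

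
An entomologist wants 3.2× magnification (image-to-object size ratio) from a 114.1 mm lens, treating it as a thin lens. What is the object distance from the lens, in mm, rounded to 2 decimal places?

With m = dᵢ/dₒ and 1/f = 1/dₒ + 1/dᵢ, substituting dᵢ = m·dₒ gives 1/f = (1 + 1/m)/dₒ, hence dₒ = f·(1 + 1/m).
dₒ = 114.1 × (1 + 1/3.2) = 114.1 × 1.31250 ≈ 149.756 mm.

149.76 mm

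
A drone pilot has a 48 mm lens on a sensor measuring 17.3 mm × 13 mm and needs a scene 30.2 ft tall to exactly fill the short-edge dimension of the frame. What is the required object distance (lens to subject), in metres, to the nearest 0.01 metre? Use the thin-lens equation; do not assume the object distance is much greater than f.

34.04 m

W: 30.2 ft × 304.8 mm/ft = 9204.96 mm.
Magnification m = h/W = dᵢ/dₒ; combined with 1/f = 1/dₒ + 1/dᵢ this gives dₒ = f·(1 + W/h).
dₒ = 48 mm × (1 + 9204.96/13) = 48 × 709.0738 ≈ 34035.544 mm = 34.0355 m.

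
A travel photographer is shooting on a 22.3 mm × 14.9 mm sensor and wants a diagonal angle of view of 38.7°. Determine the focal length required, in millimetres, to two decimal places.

38.19 mm

Sensor diagonal = √(22.3² + 14.9²) = √719.3000 ≈ 26.8198 mm.
From α = 2·arctan(d/2f) we get f = d / (2·tan(α/2)).
With d = 26.8198 mm and α/2 = 19.35°, tan(α/2) ≈ 0.35118, so f ≈ 26.8198 / 0.70235 ≈ 38.1858 mm.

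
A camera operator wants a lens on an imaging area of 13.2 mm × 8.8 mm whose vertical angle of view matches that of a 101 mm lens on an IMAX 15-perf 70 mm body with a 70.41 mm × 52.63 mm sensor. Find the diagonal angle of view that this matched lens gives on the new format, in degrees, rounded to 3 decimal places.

50.319°

Equal vertical AOV ⇒ f₂ = f₁ · 8.8/52.63 = 101 × 0.16721 ≈ 16.8877 mm.
Sensor diagonal = √(13.2² + 8.8²) = √251.6800 ≈ 15.8644 mm.
Diagonal AOV on the new format = 2·arctan(15.8644 / (2 × 16.8877)) = 2·arctan(0.46970) ≈ 50.3192°.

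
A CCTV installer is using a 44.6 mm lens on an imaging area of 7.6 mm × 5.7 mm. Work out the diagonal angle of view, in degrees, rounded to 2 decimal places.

12.16°

Sensor diagonal = √(7.6² + 5.7²) = √90.2500 ≈ 9.5000 mm.
Angle of view α = 2·arctan(d/2f) with d = 9.5000 mm and f = 44.6 mm.
d/2f = 0.10650; arctan(0.10650) ≈ 6.0792°, so α ≈ 12.1584°.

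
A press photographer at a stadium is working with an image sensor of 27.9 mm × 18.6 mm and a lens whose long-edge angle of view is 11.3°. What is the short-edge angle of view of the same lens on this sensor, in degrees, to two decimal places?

From the long-edge AOV: f = 27.9 / (2·tan(5.65°)) = 27.9 / 0.19786 ≈ 141.0060 mm.
Short-edge AOV = 2·arctan(18.6 / (2 × 141.0060)) = 2·arctan(0.06595) ≈ 7.5469°.

7.55°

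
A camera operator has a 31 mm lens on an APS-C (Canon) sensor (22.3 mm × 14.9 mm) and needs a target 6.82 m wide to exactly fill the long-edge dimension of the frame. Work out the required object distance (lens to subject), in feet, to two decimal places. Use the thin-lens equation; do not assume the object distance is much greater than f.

31.21 ft

W: 6.82 m = 6820 mm.
Magnification m = w/W = dᵢ/dₒ; combined with 1/f = 1/dₒ + 1/dᵢ this gives dₒ = f·(1 + W/w).
dₒ = 31 mm × (1 + 6820/22.3) = 31 × 306.8296 ≈ 9511.717 mm = 9511.717/304.8 ft = 31.2064 ft.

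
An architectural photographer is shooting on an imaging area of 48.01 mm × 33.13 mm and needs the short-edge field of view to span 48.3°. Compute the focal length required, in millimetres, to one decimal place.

From α = 2·arctan(h/2f) we get f = h / (2·tan(α/2)).
With h = 33.13 mm and α/2 = 24.15°, tan(α/2) ≈ 0.44837, so f ≈ 33.13 / 0.89674 ≈ 36.9450 mm.

36.9 mm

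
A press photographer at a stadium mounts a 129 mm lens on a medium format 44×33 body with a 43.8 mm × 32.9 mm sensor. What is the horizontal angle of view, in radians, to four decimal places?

Angle of view α = 2·arctan(w/2f) with w = 43.8 mm and f = 129 mm.
w/2f = 0.16977; arctan(0.16977) ≈ 0.1682 rad, so α ≈ 0.3363 rad.

0.3363 rad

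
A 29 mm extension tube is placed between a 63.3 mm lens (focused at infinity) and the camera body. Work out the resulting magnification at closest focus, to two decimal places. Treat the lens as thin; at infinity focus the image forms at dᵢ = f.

The tube moves the image plane from f to f + e, so dᵢ = 63.3 + 29 = 92.3 mm. Focus is achieved when 1/f = 1/dₒ + 1/dᵢ, giving dₒ = 1/(1/f − 1/(f+e)).
Magnification m = dᵢ/dₒ = (f+e)·(1/f − 1/(f+e)) = e/f = 29/63.3 ≈ 0.4581.

0.46×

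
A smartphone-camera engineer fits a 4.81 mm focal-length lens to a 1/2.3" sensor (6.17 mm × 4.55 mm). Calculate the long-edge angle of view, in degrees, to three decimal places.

Angle of view α = 2·arctan(w/2f) with w = 6.17 mm and f = 4.81 mm.
w/2f = 0.64137; arctan(0.64137) ≈ 32.6750°, so α ≈ 65.3500°.

65.350°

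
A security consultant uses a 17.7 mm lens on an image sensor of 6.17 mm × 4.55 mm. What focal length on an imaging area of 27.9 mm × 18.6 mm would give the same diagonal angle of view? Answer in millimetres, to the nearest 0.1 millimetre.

77.4 mm

Sensor diagonal = √(6.17² + 4.55²) = √58.7714 ≈ 7.6663 mm.
Sensor diagonal = √(27.9² + 18.6²) = √1124.3700 ≈ 33.5316 mm.
Equal angle of view means equal diagonal/f ratio, so f₂ = f₁ · (diagonal₂/diagonal₁) = 17.7 × 33.5316/7.6663.
f₂ = 17.7 × 4.37393 ≈ 77.419 mm.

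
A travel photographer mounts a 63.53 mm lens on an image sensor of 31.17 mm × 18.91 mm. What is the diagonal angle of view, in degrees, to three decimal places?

32.020°

Sensor diagonal = √(31.17² + 18.91²) = √1329.1570 ≈ 36.4576 mm.
Angle of view α = 2·arctan(d/2f) with d = 36.4576 mm and f = 63.53 mm.
d/2f = 0.28693; arctan(0.28693) ≈ 16.0099°, so α ≈ 32.0198°.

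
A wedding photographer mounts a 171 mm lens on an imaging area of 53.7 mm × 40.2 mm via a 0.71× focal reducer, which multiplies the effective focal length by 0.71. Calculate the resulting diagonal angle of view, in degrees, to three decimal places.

Effective focal length f = 171 × 0.71 = 121.41 mm.
Sensor diagonal = √(53.7² + 40.2²) = √4499.7300 ≈ 67.0800 mm.
α = 2·arctan(67.080 / (2 × 121.41)) = 2·arctan(0.27625) ≈ 30.8861°.

30.886°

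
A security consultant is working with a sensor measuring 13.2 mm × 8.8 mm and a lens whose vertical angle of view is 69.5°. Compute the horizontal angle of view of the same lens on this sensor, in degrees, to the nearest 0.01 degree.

92.28°

From the vertical AOV: f = 8.8 / (2·tan(34.75°)) = 8.8 / 1.38745 ≈ 6.3426 mm.
Horizontal AOV = 2·arctan(13.2 / (2 × 6.3426)) = 2·arctan(1.04059) ≈ 92.2789°.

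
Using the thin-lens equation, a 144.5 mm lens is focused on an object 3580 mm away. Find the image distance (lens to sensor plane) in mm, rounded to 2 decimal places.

1/dᵢ = 1/f − 1/dₒ = 1/144.5 − 1/3580 = 0.0066411 mm⁻¹.
dᵢ = 1/0.0066411 ≈ 150.5778 mm.

150.58 mm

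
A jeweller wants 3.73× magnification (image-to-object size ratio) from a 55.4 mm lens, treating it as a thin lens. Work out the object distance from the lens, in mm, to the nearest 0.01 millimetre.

With m = dᵢ/dₒ and 1/f = 1/dₒ + 1/dᵢ, substituting dᵢ = m·dₒ gives 1/f = (1 + 1/m)/dₒ, hence dₒ = f·(1 + 1/m).
dₒ = 55.4 × (1 + 1/3.73) = 55.4 × 1.26810 ≈ 70.253 mm.

70.25 mm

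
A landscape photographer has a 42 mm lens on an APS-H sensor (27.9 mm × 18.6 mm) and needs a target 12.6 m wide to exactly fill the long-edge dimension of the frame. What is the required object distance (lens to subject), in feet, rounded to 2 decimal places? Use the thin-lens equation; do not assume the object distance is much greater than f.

62.37 ft

W: 12.6 m = 12600 mm.
Magnification m = w/W = dᵢ/dₒ; combined with 1/f = 1/dₒ + 1/dᵢ this gives dₒ = f·(1 + W/w).
dₒ = 42 mm × (1 + 12600/27.9) = 42 × 452.6129 ≈ 19009.742 mm = 19009.742/304.8 ft = 62.3679 ft.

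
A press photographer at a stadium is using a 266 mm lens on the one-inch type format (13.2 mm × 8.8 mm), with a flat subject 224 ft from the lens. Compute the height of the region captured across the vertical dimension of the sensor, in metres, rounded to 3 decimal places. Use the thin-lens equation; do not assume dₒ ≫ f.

2.250 m

dₒ: 224 ft × 304.8 mm/ft = 68275.20 mm.
Similar triangles through the lens centre give W/dₒ = h/dᵢ; with 1/f = 1/dₒ + 1/dᵢ this gives W = h·(dₒ − f)/f.
W = 8.8 mm × (68275.2 − 266) / 266 = 8.8 × 255.6737 ≈ 2249.928 mm = 2.24993 m.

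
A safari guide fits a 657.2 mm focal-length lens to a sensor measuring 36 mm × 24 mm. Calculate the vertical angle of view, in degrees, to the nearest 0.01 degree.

Angle of view α = 2·arctan(h/2f) with h = 24 mm and f = 657.2 mm.
h/2f = 0.01826; arctan(0.01826) ≈ 1.0461°, so α ≈ 2.0921°.

2.09°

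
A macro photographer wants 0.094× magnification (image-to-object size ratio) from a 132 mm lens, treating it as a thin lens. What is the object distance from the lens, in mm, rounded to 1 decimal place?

With m = dᵢ/dₒ and 1/f = 1/dₒ + 1/dᵢ, substituting dᵢ = m·dₒ gives 1/f = (1 + 1/m)/dₒ, hence dₒ = f·(1 + 1/m).
dₒ = 132 × (1 + 1/0.094) = 132 × 11.63830 ≈ 1536.255 mm.

1536.3 mm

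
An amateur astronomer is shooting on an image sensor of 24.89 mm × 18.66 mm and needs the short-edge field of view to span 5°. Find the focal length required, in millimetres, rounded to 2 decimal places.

213.69 mm

From α = 2·arctan(h/2f) we get f = h / (2·tan(α/2)).
With h = 18.66 mm and α/2 = 2.5°, tan(α/2) ≈ 0.04366, so f ≈ 18.66 / 0.08732 ≈ 213.6921 mm.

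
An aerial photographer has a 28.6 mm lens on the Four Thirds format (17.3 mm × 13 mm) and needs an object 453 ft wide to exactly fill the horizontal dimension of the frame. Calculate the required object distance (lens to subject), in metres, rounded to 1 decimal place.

228.3 m

W: 453 ft × 304.8 mm/ft = 138074.40 mm.
Magnification m = w/W = dᵢ/dₒ; combined with 1/f = 1/dₒ + 1/dᵢ this gives dₒ = f·(1 + W/w).
dₒ = 28.6 mm × (1 + 138074/17.3) = 28.6 × 7982.1789 ≈ 228290.318 mm = 228.29 m.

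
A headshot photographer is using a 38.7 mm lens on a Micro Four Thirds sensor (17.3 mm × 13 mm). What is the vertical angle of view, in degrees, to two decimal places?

19.07°

Angle of view α = 2·arctan(h/2f) with h = 13 mm and f = 38.7 mm.
h/2f = 0.16796; arctan(0.16796) ≈ 9.5343°, so α ≈ 19.0687°.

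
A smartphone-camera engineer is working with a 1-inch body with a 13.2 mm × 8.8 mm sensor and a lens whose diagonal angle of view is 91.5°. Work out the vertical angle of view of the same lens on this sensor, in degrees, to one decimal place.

59.3°

Sensor diagonal = √(13.2² + 8.8²) = √251.6800 ≈ 15.8644 mm.
From the diagonal AOV: f = 15.8644 / (2·tan(45.75°)) = 15.8644 / 2.05306 ≈ 7.7272 mm.
Vertical AOV = 2·arctan(8.8 / (2 × 7.7272)) = 2·arctan(0.56942) ≈ 59.3157°.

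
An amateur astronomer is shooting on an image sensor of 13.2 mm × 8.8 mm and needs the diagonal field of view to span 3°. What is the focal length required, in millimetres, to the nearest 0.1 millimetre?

Sensor diagonal = √(13.2² + 8.8²) = √251.6800 ≈ 15.8644 mm.
From α = 2·arctan(d/2f) we get f = d / (2·tan(α/2)).
With d = 15.8644 mm and α/2 = 1.5°, tan(α/2) ≈ 0.02619, so f ≈ 15.8644 / 0.05237 ≈ 302.9190 mm.

302.9 mm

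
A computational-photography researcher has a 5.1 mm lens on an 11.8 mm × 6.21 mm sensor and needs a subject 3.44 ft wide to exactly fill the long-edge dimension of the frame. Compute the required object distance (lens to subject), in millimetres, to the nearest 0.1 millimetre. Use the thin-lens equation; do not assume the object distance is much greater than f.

W: 3.44 ft × 304.8 mm/ft = 1048.51 mm.
Magnification m = w/W = dᵢ/dₒ; combined with 1/f = 1/dₒ + 1/dᵢ this gives dₒ = f·(1 + W/w).
dₒ = 5.1 mm × (1 + 1048.51/11.8) = 5.1 × 89.8569 ≈ 458.270 mm.

458.3 mm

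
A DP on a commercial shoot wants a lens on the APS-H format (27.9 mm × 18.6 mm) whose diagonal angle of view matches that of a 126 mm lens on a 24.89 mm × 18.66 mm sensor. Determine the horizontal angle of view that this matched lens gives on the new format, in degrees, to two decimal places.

Sensor diagonal = √(24.89² + 18.66²) = √967.7077 ≈ 31.1080 mm.
Sensor diagonal = √(27.9² + 18.6²) = √1124.3700 ≈ 33.5316 mm.
Equal diagonal AOV ⇒ f₂ = f₁ · 33.5316/31.1080 = 126 × 1.07791 ≈ 135.8167 mm.
Horizontal AOV on the new format = 2·arctan(27.9 / (2 × 135.8167)) = 2·arctan(0.10271) ≈ 11.7288°.

11.73°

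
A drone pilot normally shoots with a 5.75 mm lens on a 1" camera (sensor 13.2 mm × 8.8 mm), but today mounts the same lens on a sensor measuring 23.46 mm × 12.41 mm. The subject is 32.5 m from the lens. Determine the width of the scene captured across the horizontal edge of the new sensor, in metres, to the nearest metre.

The focal length stays 5.75 mm; the relevant sensor dimension is now w = 23.46 mm. Object distance dₒ = 32.5 m = 32500 mm.
Thin-lens field width W = w·(dₒ − f)/f = 23.46 × (32500 − 5.75)/5.75 ≈ 132576.540 mm = 132.577 m.

133 m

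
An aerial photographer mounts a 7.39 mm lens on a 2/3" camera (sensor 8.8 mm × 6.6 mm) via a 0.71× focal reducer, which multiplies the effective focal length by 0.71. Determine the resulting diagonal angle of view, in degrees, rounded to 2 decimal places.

Effective focal length f = 7.39 × 0.71 = 5.2469 mm.
Sensor diagonal = √(8.8² + 6.6²) = √121.0000 ≈ 11.0000 mm.
α = 2·arctan(11.000 / (2 × 5.2469)) = 2·arctan(1.04824) ≈ 92.6982°.

92.70°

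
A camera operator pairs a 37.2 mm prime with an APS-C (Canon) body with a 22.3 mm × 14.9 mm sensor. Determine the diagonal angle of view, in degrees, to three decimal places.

39.647°

Sensor diagonal = √(22.3² + 14.9²) = √719.3000 ≈ 26.8198 mm.
Angle of view α = 2·arctan(d/2f) with d = 26.8198 mm and f = 37.2 mm.
d/2f = 0.36048; arctan(0.36048) ≈ 19.8233°, so α ≈ 39.6465°.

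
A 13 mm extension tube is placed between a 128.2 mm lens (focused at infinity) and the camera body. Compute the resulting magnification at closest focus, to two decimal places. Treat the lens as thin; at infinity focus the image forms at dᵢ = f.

0.10×

The tube moves the image plane from f to f + e, so dᵢ = 128.2 + 13 = 141.2 mm. Focus is achieved when 1/f = 1/dₒ + 1/dᵢ, giving dₒ = 1/(1/f − 1/(f+e)).
Magnification m = dᵢ/dₒ = (f+e)·(1/f − 1/(f+e)) = e/f = 13/128.2 ≈ 0.1014.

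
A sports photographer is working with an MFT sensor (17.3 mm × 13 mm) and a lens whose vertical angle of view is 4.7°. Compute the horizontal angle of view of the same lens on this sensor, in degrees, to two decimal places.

From the vertical AOV: f = 13 / (2·tan(2.35°)) = 13 / 0.08208 ≈ 158.3888 mm.
Horizontal AOV = 2·arctan(17.3 / (2 × 158.3888)) = 2·arctan(0.05461) ≈ 6.2519°.

6.25°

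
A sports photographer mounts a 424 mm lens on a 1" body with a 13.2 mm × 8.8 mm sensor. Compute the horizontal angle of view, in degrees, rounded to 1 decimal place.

1.8°

Angle of view α = 2·arctan(w/2f) with w = 13.2 mm and f = 424 mm.
w/2f = 0.01557; arctan(0.01557) ≈ 0.8918°, so α ≈ 1.7836°.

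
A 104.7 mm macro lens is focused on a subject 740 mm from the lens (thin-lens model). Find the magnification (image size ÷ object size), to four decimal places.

0.1648×

Thin lens: 1/f = 1/dₒ + 1/dᵢ → 1/dᵢ = 1/104.7 − 1/740 = 0.0081997 mm⁻¹, so dᵢ ≈ 121.9550 mm.
Magnification m = dᵢ/dₒ = 121.9550/740 ≈ 0.16480.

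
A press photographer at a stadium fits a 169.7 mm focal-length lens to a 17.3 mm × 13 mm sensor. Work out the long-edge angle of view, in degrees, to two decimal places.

Angle of view α = 2·arctan(w/2f) with w = 17.3 mm and f = 169.7 mm.
w/2f = 0.05097; arctan(0.05097) ≈ 2.9180°, so α ≈ 5.8359°.

5.84°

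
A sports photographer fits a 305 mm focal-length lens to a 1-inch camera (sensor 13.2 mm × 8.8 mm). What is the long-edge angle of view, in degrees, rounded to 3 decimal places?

Angle of view α = 2·arctan(w/2f) with w = 13.2 mm and f = 305 mm.
w/2f = 0.02164; arctan(0.02164) ≈ 1.2396°, so α ≈ 2.4793°.

2.479°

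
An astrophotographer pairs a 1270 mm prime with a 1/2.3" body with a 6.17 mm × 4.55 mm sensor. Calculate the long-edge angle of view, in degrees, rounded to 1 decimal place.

Angle of view α = 2·arctan(w/2f) with w = 6.17 mm and f = 1270 mm.
w/2f = 0.00243; arctan(0.00243) ≈ 0.1392°, so α ≈ 0.2784°.

0.3°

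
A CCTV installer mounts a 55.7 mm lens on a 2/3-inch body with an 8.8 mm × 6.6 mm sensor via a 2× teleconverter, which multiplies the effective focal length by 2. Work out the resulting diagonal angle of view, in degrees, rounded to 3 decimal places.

5.653°

Effective focal length f = 55.7 × 2 = 111.4 mm.
Sensor diagonal = √(8.8² + 6.6²) = √121.0000 ≈ 11.0000 mm.
α = 2·arctan(11.000 / (2 × 111.4)) = 2·arctan(0.04937) ≈ 5.6530°.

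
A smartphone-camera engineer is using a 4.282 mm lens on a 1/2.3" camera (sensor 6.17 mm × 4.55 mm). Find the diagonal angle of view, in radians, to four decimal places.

Sensor diagonal = √(6.17² + 4.55²) = √58.7714 ≈ 7.6663 mm.
Angle of view α = 2·arctan(d/2f) with d = 7.6663 mm and f = 4.282 mm.
d/2f = 0.89517; arctan(0.89517) ≈ 0.7301 rad, so α ≈ 1.4603 rad.

1.4603 rad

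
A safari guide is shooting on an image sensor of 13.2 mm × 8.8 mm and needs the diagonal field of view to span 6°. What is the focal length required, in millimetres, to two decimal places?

Sensor diagonal = √(13.2² + 8.8²) = √251.6800 ≈ 15.8644 mm.
From α = 2·arctan(d/2f) we get f = d / (2·tan(α/2)).
With d = 15.8644 mm and α/2 = 3°, tan(α/2) ≈ 0.05241, so f ≈ 15.8644 / 0.10482 ≈ 151.3556 mm.

151.36 mm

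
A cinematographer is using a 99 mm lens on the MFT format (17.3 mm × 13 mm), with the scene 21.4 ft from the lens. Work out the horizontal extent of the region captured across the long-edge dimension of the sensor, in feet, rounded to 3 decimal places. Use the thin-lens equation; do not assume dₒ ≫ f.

dₒ: 21.4 ft × 304.8 mm/ft = 6522.72 mm.
Similar triangles through the lens centre give W/dₒ = w/dᵢ; with 1/f = 1/dₒ + 1/dᵢ this gives W = w·(dₒ − f)/f.
W = 17.3 mm × (6522.72 − 99) / 99 = 17.3 × 64.8861 ≈ 1122.529 mm = 1122.529/304.8 ft = 3.68284 ft.

3.683 ft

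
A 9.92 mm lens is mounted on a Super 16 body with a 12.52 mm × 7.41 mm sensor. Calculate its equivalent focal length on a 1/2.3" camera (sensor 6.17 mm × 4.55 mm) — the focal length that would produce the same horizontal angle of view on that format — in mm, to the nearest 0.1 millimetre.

Equal angle of view means equal width/f ratio, so f₂ = f₁ · (width₂/width₁) = 9.92 × 6.17/12.52.
f₂ = 9.92 × 0.49281 ≈ 4.889 mm.

4.9 mm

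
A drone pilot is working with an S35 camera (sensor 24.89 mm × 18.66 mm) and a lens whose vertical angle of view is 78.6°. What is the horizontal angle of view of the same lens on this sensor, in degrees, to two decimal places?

From the vertical AOV: f = 18.66 / (2·tan(39.3°)) = 18.66 / 1.63698 ≈ 11.3990 mm.
Horizontal AOV = 2·arctan(24.89 / (2 × 11.3990)) = 2·arctan(1.09176) ≈ 95.0236°.

95.02°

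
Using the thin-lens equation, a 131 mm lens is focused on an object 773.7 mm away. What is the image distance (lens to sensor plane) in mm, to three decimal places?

1/dᵢ = 1/f − 1/dₒ = 1/131 − 1/773.7 = 0.0063411 mm⁻¹.
dᵢ = 1/0.0063411 ≈ 157.7014 mm.

157.701 mm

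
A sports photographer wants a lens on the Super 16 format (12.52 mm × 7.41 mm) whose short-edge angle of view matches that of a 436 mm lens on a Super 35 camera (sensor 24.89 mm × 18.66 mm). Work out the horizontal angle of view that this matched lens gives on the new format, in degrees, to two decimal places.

4.14°

Equal short-edge AOV ⇒ f₂ = f₁ · 7.41/18.66 = 436 × 0.39711 ≈ 173.1383 mm.
Horizontal AOV on the new format = 2·arctan(12.52 / (2 × 173.1383)) = 2·arctan(0.03616) ≈ 4.1414°.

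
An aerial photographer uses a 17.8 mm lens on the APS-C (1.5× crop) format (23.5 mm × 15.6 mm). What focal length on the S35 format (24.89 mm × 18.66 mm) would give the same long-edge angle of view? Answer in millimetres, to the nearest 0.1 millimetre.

18.9 mm

Equal angle of view means equal width/f ratio, so f₂ = f₁ · (width₂/width₁) = 17.8 × 24.89/23.5.
f₂ = 17.8 × 1.05915 ≈ 18.853 mm.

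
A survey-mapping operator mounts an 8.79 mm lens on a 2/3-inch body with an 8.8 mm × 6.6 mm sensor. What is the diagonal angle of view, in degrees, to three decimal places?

64.069°

Sensor diagonal = √(8.8² + 6.6²) = √121.0000 ≈ 11.0000 mm.
Angle of view α = 2·arctan(d/2f) with d = 11.0000 mm and f = 8.79 mm.
d/2f = 0.62571; arctan(0.62571) ≈ 32.0347°, so α ≈ 64.0693°.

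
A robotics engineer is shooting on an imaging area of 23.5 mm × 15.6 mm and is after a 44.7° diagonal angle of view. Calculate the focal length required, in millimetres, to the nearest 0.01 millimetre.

34.30 mm

Sensor diagonal = √(23.5² + 15.6²) = √795.6100 ≈ 28.2066 mm.
From α = 2·arctan(d/2f) we get f = d / (2·tan(α/2)).
With d = 28.2066 mm and α/2 = 22.35°, tan(α/2) ≈ 0.41115, so f ≈ 28.2066 / 0.82230 ≈ 34.3021 mm.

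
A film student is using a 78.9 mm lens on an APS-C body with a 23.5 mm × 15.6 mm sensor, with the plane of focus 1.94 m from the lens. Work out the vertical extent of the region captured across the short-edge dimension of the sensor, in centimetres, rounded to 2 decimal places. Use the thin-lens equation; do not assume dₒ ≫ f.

36.80 cm

dₒ: 1.94 m = 1940 mm.
Similar triangles through the lens centre give W/dₒ = h/dᵢ; with 1/f = 1/dₒ + 1/dᵢ this gives W = h·(dₒ − f)/f.
W = 15.6 mm × (1940 − 78.9) / 78.9 = 15.6 × 23.5881 ≈ 367.974 mm = 36.7974 cm.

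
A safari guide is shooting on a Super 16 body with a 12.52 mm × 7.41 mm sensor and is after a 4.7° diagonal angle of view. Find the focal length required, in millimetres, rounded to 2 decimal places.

177.26 mm

Sensor diagonal = √(12.52² + 7.41²) = √211.6585 ≈ 14.5485 mm.
From α = 2·arctan(d/2f) we get f = d / (2·tan(α/2)).
With d = 14.5485 mm and α/2 = 2.35°, tan(α/2) ≈ 0.04104, so f ≈ 14.5485 / 0.08208 ≈ 177.2552 mm.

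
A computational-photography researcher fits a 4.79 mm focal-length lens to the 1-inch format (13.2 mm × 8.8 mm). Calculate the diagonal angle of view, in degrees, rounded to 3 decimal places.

117.747°

Sensor diagonal = √(13.2² + 8.8²) = √251.6800 ≈ 15.8644 mm.
Angle of view α = 2·arctan(d/2f) with d = 15.8644 mm and f = 4.79 mm.
d/2f = 1.65599; arctan(1.65599) ≈ 58.8736°, so α ≈ 117.7472°.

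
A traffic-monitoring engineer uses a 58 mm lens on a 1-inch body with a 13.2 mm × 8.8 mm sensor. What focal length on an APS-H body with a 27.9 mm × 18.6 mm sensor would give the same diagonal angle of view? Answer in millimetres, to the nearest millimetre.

Sensor diagonal = √(13.2² + 8.8²) = √251.6800 ≈ 15.8644 mm.
Sensor diagonal = √(27.9² + 18.6²) = √1124.3700 ≈ 33.5316 mm.
Equal angle of view means equal diagonal/f ratio, so f₂ = f₁ · (diagonal₂/diagonal₁) = 58 × 33.5316/15.8644.
f₂ = 58 × 2.11364 ≈ 122.591 mm.

123 mm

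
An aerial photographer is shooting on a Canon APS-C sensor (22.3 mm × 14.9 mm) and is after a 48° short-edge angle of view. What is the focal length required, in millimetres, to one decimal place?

16.7 mm

From α = 2·arctan(h/2f) we get f = h / (2·tan(α/2)).
With h = 14.9 mm and α/2 = 24°, tan(α/2) ≈ 0.44523, so f ≈ 14.9 / 0.89046 ≈ 16.7330 mm.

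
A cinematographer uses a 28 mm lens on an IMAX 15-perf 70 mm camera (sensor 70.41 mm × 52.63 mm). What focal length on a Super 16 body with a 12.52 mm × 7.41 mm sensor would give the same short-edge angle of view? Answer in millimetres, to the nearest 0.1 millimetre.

Equal angle of view means equal height/f ratio, so f₂ = f₁ · (height₂/height₁) = 28 × 7.41/52.63.
f₂ = 28 × 0.14079 ≈ 3.942 mm.

3.9 mm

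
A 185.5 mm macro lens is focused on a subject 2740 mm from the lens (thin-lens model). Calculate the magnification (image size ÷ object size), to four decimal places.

Thin lens: 1/f = 1/dₒ + 1/dᵢ → 1/dᵢ = 1/185.5 − 1/2740 = 0.0050259 mm⁻¹, so dᵢ ≈ 198.9704 mm.
Magnification m = dᵢ/dₒ = 198.9704/2740 ≈ 0.07262.

0.0726×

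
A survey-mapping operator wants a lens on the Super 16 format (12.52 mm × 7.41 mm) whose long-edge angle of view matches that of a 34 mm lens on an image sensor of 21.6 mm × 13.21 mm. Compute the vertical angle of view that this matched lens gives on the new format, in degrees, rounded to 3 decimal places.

21.295°

Equal long-edge AOV ⇒ f₂ = f₁ · 12.52/21.6 = 34 × 0.57963 ≈ 19.7074 mm.
Vertical AOV on the new format = 2·arctan(7.41 / (2 × 19.7074)) = 2·arctan(0.18800) ≈ 21.2947°.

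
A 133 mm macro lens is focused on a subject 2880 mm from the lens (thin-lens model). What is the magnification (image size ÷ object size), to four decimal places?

0.0484×

Thin lens: 1/f = 1/dₒ + 1/dᵢ → 1/dᵢ = 1/133 − 1/2880 = 0.0071716 mm⁻¹, so dᵢ ≈ 139.4394 mm.
Magnification m = dᵢ/dₒ = 139.4394/2880 ≈ 0.04842.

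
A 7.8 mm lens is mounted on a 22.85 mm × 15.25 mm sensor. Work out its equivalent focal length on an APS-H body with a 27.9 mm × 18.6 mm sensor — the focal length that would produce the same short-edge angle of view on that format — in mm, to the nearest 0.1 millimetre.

Equal angle of view means equal height/f ratio, so f₂ = f₁ · (height₂/height₁) = 7.8 × 18.6/15.25.
f₂ = 7.8 × 1.21967 ≈ 9.513 mm.

9.5 mm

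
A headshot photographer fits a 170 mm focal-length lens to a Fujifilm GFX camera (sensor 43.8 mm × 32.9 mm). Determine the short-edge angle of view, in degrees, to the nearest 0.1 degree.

Angle of view α = 2·arctan(h/2f) with h = 32.9 mm and f = 170 mm.
h/2f = 0.09676; arctan(0.09676) ≈ 5.5270°, so α ≈ 11.0540°.

11.1°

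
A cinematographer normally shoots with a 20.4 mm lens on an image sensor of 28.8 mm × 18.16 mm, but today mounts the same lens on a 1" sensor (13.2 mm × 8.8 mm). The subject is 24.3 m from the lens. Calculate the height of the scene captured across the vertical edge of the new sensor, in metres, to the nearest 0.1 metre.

10.5 m

The focal length stays 20.4 mm; the relevant sensor dimension is now h = 8.8 mm. Object distance dₒ = 24.3 m = 24300 mm.
Thin-lens field height W = h·(dₒ − f)/f = 8.8 × (24300 − 20.4)/20.4 ≈ 10473.553 mm = 10.4736 m.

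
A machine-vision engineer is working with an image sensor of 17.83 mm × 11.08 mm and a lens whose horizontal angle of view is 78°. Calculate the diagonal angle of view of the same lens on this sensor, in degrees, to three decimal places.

From the horizontal AOV: f = 17.83 / (2·tan(39°)) = 17.83 / 1.61957 ≈ 11.0091 mm.
Sensor diagonal = √(17.83² + 11.08²) = √440.6753 ≈ 20.9923 mm.
Diagonal AOV = 2·arctan(20.9923 / (2 × 11.0091)) = 2·arctan(0.95340) ≈ 87.2671°.

87.267°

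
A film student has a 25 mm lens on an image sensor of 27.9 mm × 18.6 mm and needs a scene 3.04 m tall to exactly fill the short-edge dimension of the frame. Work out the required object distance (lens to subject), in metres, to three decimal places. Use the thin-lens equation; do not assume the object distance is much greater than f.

W: 3.04 m = 3040 mm.
Magnification m = h/W = dᵢ/dₒ; combined with 1/f = 1/dₒ + 1/dᵢ this gives dₒ = f·(1 + W/h).
dₒ = 25 mm × (1 + 3040/18.6) = 25 × 164.4409 ≈ 4111.022 mm = 4.11102 m.

4.111 m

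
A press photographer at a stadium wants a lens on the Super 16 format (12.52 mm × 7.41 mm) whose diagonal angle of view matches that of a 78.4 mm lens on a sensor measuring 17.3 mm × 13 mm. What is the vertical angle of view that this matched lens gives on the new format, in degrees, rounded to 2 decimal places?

8.04°

Sensor diagonal = √(17.3² + 13²) = √468.2900 ≈ 21.6400 mm.
Sensor diagonal = √(12.52² + 7.41²) = √211.6585 ≈ 14.5485 mm.
Equal diagonal AOV ⇒ f₂ = f₁ · 14.5485/21.6400 = 78.4 × 0.67230 ≈ 52.7080 mm.
Vertical AOV on the new format = 2·arctan(7.41 / (2 × 52.7080)) = 2·arctan(0.07029) ≈ 8.0418°.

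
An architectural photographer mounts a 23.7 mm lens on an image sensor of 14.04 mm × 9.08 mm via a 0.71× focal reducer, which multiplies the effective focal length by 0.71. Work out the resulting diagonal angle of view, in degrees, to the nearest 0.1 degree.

52.8°

Effective focal length f = 23.7 × 0.71 = 16.827 mm.
Sensor diagonal = √(14.04² + 9.08²) = √279.5680 ≈ 16.7203 mm.
α = 2·arctan(16.720 / (2 × 16.827)) = 2·arctan(0.49683) ≈ 52.8390°.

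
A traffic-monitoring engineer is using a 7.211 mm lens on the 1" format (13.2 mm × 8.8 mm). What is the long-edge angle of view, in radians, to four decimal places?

1.4824 rad

Angle of view α = 2·arctan(w/2f) with w = 13.2 mm and f = 7.211 mm.
w/2f = 0.91527; arctan(0.91527) ≈ 0.7412 rad, so α ≈ 1.4824 rad.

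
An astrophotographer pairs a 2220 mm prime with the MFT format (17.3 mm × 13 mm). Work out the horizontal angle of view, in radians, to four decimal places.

0.0078 rad

Angle of view α = 2·arctan(w/2f) with w = 17.3 mm and f = 2220 mm.
w/2f = 0.00390; arctan(0.00390) ≈ 0.0039 rad, so α ≈ 0.0078 rad.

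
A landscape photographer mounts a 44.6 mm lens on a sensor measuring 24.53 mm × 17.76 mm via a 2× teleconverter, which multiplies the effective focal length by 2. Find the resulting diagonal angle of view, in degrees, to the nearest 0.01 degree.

19.27°

Effective focal length f = 44.6 × 2 = 89.2 mm.
Sensor diagonal = √(24.53² + 17.76²) = √917.1385 ≈ 30.2843 mm.
α = 2·arctan(30.284 / (2 × 89.2)) = 2·arctan(0.16976) ≈ 19.2688°.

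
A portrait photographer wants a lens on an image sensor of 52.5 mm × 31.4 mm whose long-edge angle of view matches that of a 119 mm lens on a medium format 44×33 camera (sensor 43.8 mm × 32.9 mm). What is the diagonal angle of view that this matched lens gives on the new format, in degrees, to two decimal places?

24.21°

Equal long-edge AOV ⇒ f₂ = f₁ · 52.5/43.8 = 119 × 1.19863 ≈ 142.6370 mm.
Sensor diagonal = √(52.5² + 31.4²) = √3742.2100 ≈ 61.1736 mm.
Diagonal AOV on the new format = 2·arctan(61.1736 / (2 × 142.6370)) = 2·arctan(0.21444) ≈ 24.2062°.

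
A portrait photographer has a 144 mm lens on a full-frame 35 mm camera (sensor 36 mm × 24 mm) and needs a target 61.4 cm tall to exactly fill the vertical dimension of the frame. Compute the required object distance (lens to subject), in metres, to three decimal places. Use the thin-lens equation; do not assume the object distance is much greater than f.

W: 61.4 cm = 614 mm.
Magnification m = h/W = dᵢ/dₒ; combined with 1/f = 1/dₒ + 1/dᵢ this gives dₒ = f·(1 + W/h).
dₒ = 144 mm × (1 + 614/24) = 144 × 26.5833 ≈ 3828.000 mm = 3.828 m.

3.828 m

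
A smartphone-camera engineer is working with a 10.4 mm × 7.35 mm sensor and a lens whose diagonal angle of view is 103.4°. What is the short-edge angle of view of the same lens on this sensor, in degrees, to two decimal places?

Sensor diagonal = √(10.4² + 7.35²) = √162.1825 ≈ 12.7351 mm.
From the diagonal AOV: f = 12.7351 / (2·tan(51.7°)) = 12.7351 / 2.53244 ≈ 5.0288 mm.
Short-edge AOV = 2·arctan(7.35 / (2 × 5.0288)) = 2·arctan(0.73079) ≈ 72.3181°.

72.32°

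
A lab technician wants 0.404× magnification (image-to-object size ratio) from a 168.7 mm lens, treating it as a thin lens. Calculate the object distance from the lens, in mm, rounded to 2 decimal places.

586.27 mm

With m = dᵢ/dₒ and 1/f = 1/dₒ + 1/dᵢ, substituting dᵢ = m·dₒ gives 1/f = (1 + 1/m)/dₒ, hence dₒ = f·(1 + 1/m).
dₒ = 168.7 × (1 + 1/0.404) = 168.7 × 3.47525 ≈ 586.274 mm.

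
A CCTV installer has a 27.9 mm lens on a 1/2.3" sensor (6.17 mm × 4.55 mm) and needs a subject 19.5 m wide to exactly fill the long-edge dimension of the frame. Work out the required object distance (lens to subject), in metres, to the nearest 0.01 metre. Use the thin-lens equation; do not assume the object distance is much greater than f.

88.20 m

W: 19.5 m = 19500 mm.
Magnification m = w/W = dᵢ/dₒ; combined with 1/f = 1/dₒ + 1/dᵢ this gives dₒ = f·(1 + W/w).
dₒ = 27.9 mm × (1 + 19500/6.17) = 27.9 × 3161.4538 ≈ 88204.561 mm = 88.2046 m.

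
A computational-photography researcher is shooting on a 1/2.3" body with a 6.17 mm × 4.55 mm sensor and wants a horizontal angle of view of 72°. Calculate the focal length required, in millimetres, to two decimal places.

4.25 mm

From α = 2·arctan(w/2f) we get f = w / (2·tan(α/2)).
With w = 6.17 mm and α/2 = 36°, tan(α/2) ≈ 0.72654, so f ≈ 6.17 / 1.45309 ≈ 4.2461 mm.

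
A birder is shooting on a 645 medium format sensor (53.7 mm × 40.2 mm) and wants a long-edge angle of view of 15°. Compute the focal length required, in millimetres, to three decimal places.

203.946 mm

From α = 2·arctan(w/2f) we get f = w / (2·tan(α/2)).
With w = 53.7 mm and α/2 = 7.5°, tan(α/2) ≈ 0.13165, so f ≈ 53.7 / 0.26330 ≈ 203.9460 mm.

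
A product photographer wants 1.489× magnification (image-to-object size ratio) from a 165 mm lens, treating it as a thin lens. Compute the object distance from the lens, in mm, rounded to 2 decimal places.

With m = dᵢ/dₒ and 1/f = 1/dₒ + 1/dᵢ, substituting dᵢ = m·dₒ gives 1/f = (1 + 1/m)/dₒ, hence dₒ = f·(1 + 1/m).
dₒ = 165 × (1 + 1/1.489) = 165 × 1.67159 ≈ 275.813 mm.

275.81 mm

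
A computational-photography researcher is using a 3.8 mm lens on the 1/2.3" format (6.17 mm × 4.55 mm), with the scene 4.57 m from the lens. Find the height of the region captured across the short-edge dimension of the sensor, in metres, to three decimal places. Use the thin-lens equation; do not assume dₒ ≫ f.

dₒ: 4.57 m = 4570 mm.
Similar triangles through the lens centre give W/dₒ = h/dᵢ; with 1/f = 1/dₒ + 1/dᵢ this gives W = h·(dₒ − f)/f.
W = 4.55 mm × (4570 − 3.8) / 3.8 = 4.55 × 1201.6316 ≈ 5467.424 mm = 5.46742 m.

5.467 m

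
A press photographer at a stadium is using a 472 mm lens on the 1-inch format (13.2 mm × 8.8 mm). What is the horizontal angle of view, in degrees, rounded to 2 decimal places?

1.60°

Angle of view α = 2·arctan(w/2f) with w = 13.2 mm and f = 472 mm.
w/2f = 0.01398; arctan(0.01398) ≈ 0.8011°, so α ≈ 1.6022°.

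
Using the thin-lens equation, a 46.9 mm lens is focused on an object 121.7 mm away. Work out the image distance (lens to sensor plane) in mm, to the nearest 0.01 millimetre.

1/dᵢ = 1/f − 1/dₒ = 1/46.9 − 1/121.7 = 0.0131050 mm⁻¹.
dᵢ = 1/0.0131050 ≈ 76.3066 mm.

76.31 mm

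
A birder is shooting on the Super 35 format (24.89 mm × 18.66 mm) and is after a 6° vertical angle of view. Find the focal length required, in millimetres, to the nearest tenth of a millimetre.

From α = 2·arctan(h/2f) we get f = h / (2·tan(α/2)).
With h = 18.66 mm and α/2 = 3°, tan(α/2) ≈ 0.05241, so f ≈ 18.66 / 0.10482 ≈ 178.0270 mm.

178.0 mm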